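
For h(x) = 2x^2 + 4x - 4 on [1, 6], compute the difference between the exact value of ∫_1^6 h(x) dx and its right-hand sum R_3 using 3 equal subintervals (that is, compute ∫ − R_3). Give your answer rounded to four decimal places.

-79.6296

Exact integral: ∫_1^6 h(x) dx ≈ 193.333333.
R_3 ≈ 272.962963.
Error ≈ 193.333333 − 272.962963 ≈ -79.6296.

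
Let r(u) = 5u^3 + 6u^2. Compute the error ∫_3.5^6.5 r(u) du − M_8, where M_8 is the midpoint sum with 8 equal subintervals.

Exact integral: ∫_3.5^6.5 r(u) du = 2507.25.
M_8 = 2504.40234375.
Error = 2507.25 − 2504.40234375 = 2.84765625.

2.84765625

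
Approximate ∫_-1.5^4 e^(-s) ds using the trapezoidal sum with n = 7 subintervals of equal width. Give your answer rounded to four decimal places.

4.6907

Δs = (4 − (-1.5))/7 = 11/14.
f(-1.5) ≈ 4.4817, f(-5/7) ≈ 2.0427, f(1/14) ≈ 0.9311, f(6/7) ≈ 0.4244, f(23/14) ≈ 0.1934, f(17/7) ≈ 0.0882, f(45/14) ≈ 0.0402, f(4) ≈ 0.0183.
T_7 = (Δs/2)·[f(s_0) + 2f(s_1) + ... + 2f(s_{6}) + f(s_7)].
Sum ≈ 4.6907.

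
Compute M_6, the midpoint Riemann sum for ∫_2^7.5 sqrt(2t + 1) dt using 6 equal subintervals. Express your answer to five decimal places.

17.61342

Δt = (7.5 − 2)/6 = 11/12.
Midpoints: 59/24, 3.375, 103/24, 125/24, 6.125, 169/24.
f(59/24) ≈ 2.43242, f(3.375) ≈ 2.78388, f(103/24) ≈ 3.09570, f(125/24) ≈ 3.37886, f(6.125) ≈ 3.64005, f(169/24) ≈ 3.88373.
Sum = Δt · [f(59/24) + f(3.375) + f(103/24) + ...].
Sum ≈ 17.61342.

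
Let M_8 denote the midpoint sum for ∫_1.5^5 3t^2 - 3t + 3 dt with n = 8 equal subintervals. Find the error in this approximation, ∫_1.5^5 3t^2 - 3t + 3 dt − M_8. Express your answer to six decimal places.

0.167480

Exact integral: ∫_1.5^5 f(t) dt = 98.
M_8 ≈ 97.83251953.
Error ≈ 98 − 97.83251953 ≈ 0.167480.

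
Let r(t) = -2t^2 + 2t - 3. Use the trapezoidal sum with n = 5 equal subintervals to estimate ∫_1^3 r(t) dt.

-15.44

Δt = (3 − 1)/5 = 0.4.
r(1) = -3, r(1.4) = -4.12, r(1.8) = -5.88, r(2.2) = -8.28, r(2.6) = -11.32, r(3) = -15.
T_5 = (Δt/2)·[r(t_0) + 2r(t_1) + ... + 2r(t_{4}) + r(t_5)].
Sum = -15.44.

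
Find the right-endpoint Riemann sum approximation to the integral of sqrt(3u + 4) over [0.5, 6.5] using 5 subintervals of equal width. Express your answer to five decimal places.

Δu = (6.5 − 0.5)/5 = 1.2.
Right endpoints: 1.7, 2.9, 4.1, 5.3, 6.5.
f(1.7) ≈ 3.01662, f(2.9) ≈ 3.56371, f(4.1) ≈ 4.03733, f(5.3) ≈ 4.46094, f(6.5) ≈ 4.84768.
Sum = Δu · [f(1.7) + f(2.9) + f(4.1) + f(5.3) + f(6.5)].
Sum ≈ 23.91153.

23.91153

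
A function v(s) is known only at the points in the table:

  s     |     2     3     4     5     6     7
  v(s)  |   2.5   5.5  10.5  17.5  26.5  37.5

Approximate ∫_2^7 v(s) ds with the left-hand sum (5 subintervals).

Δs = 1.
Sum = 1·[2.5 + 5.5 + 10.5 + 17.5 + 26.5] = 62.5.

62.5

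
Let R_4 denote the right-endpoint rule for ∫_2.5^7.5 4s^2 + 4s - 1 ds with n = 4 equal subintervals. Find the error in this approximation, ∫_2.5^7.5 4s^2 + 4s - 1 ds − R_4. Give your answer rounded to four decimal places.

-142.7083

Exact integral: ∫_2.5^7.5 f(s) ds ≈ 636.666667.
R_4 = 779.375.
Error ≈ 636.666667 − 779.375 ≈ -142.7083.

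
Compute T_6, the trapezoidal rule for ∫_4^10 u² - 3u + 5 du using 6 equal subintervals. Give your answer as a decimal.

Δu = (10 − 4)/6 = 1.
f(4) = 9, f(5) = 15, f(6) = 23, f(7) = 33, f(8) = 45, f(9) = 59, f(10) = 75.
T_6 = (Δu/2)·[f(u_0) + 2f(u_1) + ... + 2f(u_{5}) + f(u_6)].
Sum = 217.

217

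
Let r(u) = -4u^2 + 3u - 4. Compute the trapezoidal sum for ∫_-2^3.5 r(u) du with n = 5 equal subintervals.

-81.895

Δu = (3.5 − (-2))/5 = 1.1.
r(-2) = -26, r(-0.9) = -9.94, r(0.2) = -3.56, r(1.3) = -6.86, r(2.4) = -19.84, r(3.5) = -42.5.
T_5 = (Δu/2)·[r(u_0) + 2r(u_1) + ... + 2r(u_{4}) + r(u_5)].
Sum = -81.895.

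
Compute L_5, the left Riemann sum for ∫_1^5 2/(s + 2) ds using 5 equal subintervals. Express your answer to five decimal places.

1.85657

Δs = (5 − 1)/5 = 0.8.
Left endpoints: 1, 1.8, 2.6, 3.4, 4.2.
f(1) = 2/3, f(1.8) = 10/19, f(2.6) = 10/23, f(3.4) = 10/27, f(4.2) = 10/31.
Sum = Δs · [f(1) + f(1.8) + f(2.6) + f(3.4) + f(4.2)].
Sum ≈ 1.85657.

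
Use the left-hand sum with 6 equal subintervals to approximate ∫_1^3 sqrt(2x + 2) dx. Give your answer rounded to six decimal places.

Δx = (3 − 1)/6 = 1/3.
Left endpoints: 1, 4/3, 5/3, 2, 7/3, 8/3.
f(1) ≈ 2.000000, f(4/3) ≈ 2.160247, f(5/3) ≈ 2.309401, f(2) ≈ 2.449490, f(7/3) ≈ 2.581989, f(8/3) ≈ 2.708013.
Sum = Δx · [f(1) + f(4/3) + f(5/3) + ...].
Sum ≈ 4.736380.

4.736380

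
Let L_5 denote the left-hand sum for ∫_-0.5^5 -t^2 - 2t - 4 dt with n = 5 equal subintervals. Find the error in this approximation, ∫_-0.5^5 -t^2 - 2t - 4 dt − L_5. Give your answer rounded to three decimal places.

Exact integral: ∫_-0.5^5 f(t) dt ≈ -88.45833.
L_5 = -69.905.
Error ≈ -88.45833 − (-69.905) ≈ -18.553.

-18.553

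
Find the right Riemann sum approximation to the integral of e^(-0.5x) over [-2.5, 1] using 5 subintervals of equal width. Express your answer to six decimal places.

4.817048

Δx = (1 − (-2.5))/5 = 0.7.
Right endpoints: -1.8, -1.1, -0.4, 0.3, 1.
f(-1.8) ≈ 2.459603, f(-1.1) ≈ 1.733253, f(-0.4) ≈ 1.221403, f(0.3) ≈ 0.860708, f(1) ≈ 0.606531.
Sum = Δx · [f(-1.8) + f(-1.1) + f(-0.4) + f(0.3) + f(1)].
Sum ≈ 4.817048.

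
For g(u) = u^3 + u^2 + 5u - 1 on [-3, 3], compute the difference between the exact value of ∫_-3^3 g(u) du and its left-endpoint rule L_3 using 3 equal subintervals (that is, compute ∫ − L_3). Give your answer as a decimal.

Exact integral: ∫_-3^3 g(u) du = 12.
L_3 = -68.
Error = 12 − (-68) = 80.

80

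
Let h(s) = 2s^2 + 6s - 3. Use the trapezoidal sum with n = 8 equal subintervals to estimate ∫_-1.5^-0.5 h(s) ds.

-6.828125

Δs = (-0.5 − (-1.5))/8 = 0.125.
h(-1.5) = -7.5, h(-1.375) = -7.46875, h(-1.25) = -7.375, h(-1.125) = -7.21875, h(-1) = -7, h(-0.875) = -6.71875, h(-0.75) = -6.375, h(-0.625) = -5.96875, h(-0.5) = -5.5.
T_8 = (Δs/2)·[h(s_0) + 2h(s_1) + ... + 2h(s_{7}) + h(s_8)].
Sum = -6.828125.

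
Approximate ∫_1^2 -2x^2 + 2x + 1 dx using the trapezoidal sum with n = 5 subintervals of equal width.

-0.68

Δx = (2 − 1)/5 = 0.2.
f(1) = 1, f(1.2) = 0.52, f(1.4) = -0.12, f(1.6) = -0.92, f(1.8) = -1.88, f(2) = -3.
T_5 = (Δx/2)·[f(x_0) + 2f(x_1) + ... + 2f(x_{4}) + f(x_5)].
Sum = -0.68.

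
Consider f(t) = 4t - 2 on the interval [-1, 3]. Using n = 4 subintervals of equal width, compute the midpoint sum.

Δt = (3 − (-1))/4 = 1.
Midpoints: -0.5, 0.5, 1.5, 2.5.
f(-0.5) = -4, f(0.5) = 0, f(1.5) = 4, f(2.5) = 8.
Sum = Δt · [f(-0.5) + f(0.5) + f(1.5) + f(2.5)].
Sum = 8.

8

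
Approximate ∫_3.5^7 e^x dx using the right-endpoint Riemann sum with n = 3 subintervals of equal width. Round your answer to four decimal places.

Δx = (7 − 3.5)/3 = 7/6.
Right endpoints: 14/3, 35/6, 7.
f(14/3) ≈ 106.3427, f(35/6) ≈ 341.4951, f(7) ≈ 1096.6332.
Sum = Δx · [f(14/3) + f(35/6) + f(7)].
Sum ≈ 1801.8828.

1801.8828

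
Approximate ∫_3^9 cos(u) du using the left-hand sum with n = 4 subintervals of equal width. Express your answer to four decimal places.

Δu = (9 − 3)/4 = 1.5.
Left endpoints: 3, 4.5, 6, 7.5.
f(3) ≈ -0.9900, f(4.5) ≈ -0.2108, f(6) ≈ 0.9602, f(7.5) ≈ 0.3466.
Sum = Δu · [f(3) + f(4.5) + f(6) + f(7.5)].
Sum ≈ 0.1590.

0.1590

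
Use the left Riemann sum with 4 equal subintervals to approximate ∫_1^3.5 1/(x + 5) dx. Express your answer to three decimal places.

0.364

Δx = (3.5 − 1)/4 = 0.625.
Left endpoints: 1, 1.625, 2.25, 2.875.
f(1) = 1/6, f(1.625) = 8/53, f(2.25) = 4/29, f(2.875) = 8/63.
Sum = Δx · [f(1) + f(1.625) + f(2.25) + f(2.875)].
Sum ≈ 0.364.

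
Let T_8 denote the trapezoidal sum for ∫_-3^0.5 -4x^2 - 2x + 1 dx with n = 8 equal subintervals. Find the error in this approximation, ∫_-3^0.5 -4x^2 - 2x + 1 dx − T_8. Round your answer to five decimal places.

0.44661

Exact integral: ∫_-3^0.5 f(x) dx ≈ -23.9166667.
T_8 = -24.36328125.
Error ≈ -23.9166667 − (-24.36328125) ≈ 0.44661.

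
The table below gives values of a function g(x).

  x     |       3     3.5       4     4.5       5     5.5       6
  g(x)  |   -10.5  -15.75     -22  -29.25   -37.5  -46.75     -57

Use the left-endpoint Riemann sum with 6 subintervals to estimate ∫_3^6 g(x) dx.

Δx = 0.5.
Sum = 0.5·[(-10.5) + (-15.75) + (-22) + (-29.25) + (-37.5) + (-46.75)] = -80.875.

-80.875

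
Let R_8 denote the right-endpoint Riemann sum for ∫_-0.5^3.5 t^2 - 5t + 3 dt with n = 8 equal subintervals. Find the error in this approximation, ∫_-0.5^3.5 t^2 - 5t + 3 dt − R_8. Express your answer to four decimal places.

1.8333

Exact integral: ∫_-0.5^3.5 f(t) dt ≈ -3.666667.
R_8 = -5.5.
Error ≈ -3.666667 − (-5.5) ≈ 1.8333.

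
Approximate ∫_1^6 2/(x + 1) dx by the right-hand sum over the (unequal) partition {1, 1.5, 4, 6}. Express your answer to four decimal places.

Subinterval widths: 0.5, 2.5, 2.
Right endpoints: 1.5, 4, 6.
f(1.5) = 0.8, f(4) = 0.4, f(6) = 2/7.
Sum = Σ Δx_i · f(x_i).
Sum ≈ 1.9714.

1.9714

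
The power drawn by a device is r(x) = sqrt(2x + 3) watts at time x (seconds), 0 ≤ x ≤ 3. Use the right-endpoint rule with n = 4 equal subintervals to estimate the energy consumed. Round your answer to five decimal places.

7.73207

Δx = (3 − 0)/4 = 0.75.
Right endpoints: 0.75, 1.5, 2.25, 3.
r(0.75) ≈ 2.12132, r(1.5) ≈ 2.44949, r(2.25) ≈ 2.73861, r(3) ≈ 3.00000.
Sum = Δx · [r(0.75) + r(1.5) + r(2.25) + r(3)].
Sum ≈ 7.73207.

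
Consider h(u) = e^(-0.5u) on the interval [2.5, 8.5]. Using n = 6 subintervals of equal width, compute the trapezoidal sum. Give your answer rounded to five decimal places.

0.55578

Δu = (8.5 − 2.5)/6 = 1.
h(2.5) ≈ 0.28650, h(3.5) ≈ 0.17377, h(4.5) ≈ 0.10540, h(5.5) ≈ 0.06393, h(6.5) ≈ 0.03877, h(7.5) ≈ 0.02352, h(8.5) ≈ 0.01426.
T_6 = (Δu/2)·[h(u_0) + 2h(u_1) + ... + 2h(u_{5}) + h(u_6)].
Sum ≈ 0.55578.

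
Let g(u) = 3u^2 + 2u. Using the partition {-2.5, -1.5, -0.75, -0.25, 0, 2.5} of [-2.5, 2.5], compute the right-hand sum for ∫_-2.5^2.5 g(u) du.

63.109375

Subinterval widths: 1, 0.75, 0.5, 0.25, 2.5.
Right endpoints: -1.5, -0.75, -0.25, 0, 2.5.
g(-1.5) = 3.75, g(-0.75) = 0.1875, g(-0.25) = -0.3125, g(0) = 0, g(2.5) = 23.75.
Sum = Σ Δu_i · g(u_i).
Sum = 63.109375.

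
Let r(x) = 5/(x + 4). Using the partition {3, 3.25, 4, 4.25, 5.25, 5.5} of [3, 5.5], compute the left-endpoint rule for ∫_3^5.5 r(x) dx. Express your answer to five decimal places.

Subinterval widths: 0.25, 0.75, 0.25, 1, 0.25.
Left endpoints: 3, 3.25, 4, 4.25, 5.25.
r(3) = 5/7, r(3.25) = 20/29, r(4) = 0.625, r(4.25) = 20/33, r(5.25) = 20/37.
Sum = Σ Δx_i · r(x_i).
Sum ≈ 1.59326.

1.59326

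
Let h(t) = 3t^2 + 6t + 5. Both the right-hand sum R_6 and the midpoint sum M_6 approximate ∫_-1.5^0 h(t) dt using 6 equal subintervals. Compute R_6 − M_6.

0.3515625

R_6 = 4.453125.
M_6 = 4.1015625.
R_6 − M_6 = 0.3515625.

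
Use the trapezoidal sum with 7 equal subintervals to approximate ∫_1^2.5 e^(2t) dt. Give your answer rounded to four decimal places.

Δt = (2.5 − 1)/7 = 3/14.
f(1) ≈ 7.3891, f(17/14) ≈ 11.3427, f(10/7) ≈ 17.4117, f(23/14) ≈ 26.7281, f(13/7) ≈ 41.0293, f(29/14) ≈ 62.9825, f(16/7) ≈ 96.6821, f(2.5) ≈ 148.4132.
T_7 = (Δt/2)·[f(t_0) + 2f(t_1) + ... + 2f(t_{6}) + f(t_7)].
Sum ≈ 71.5880.

71.5880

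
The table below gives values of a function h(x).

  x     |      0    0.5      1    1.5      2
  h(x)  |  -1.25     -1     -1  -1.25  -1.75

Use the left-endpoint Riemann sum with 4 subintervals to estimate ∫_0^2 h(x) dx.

-2.25

Δx = 0.5.
Sum = 0.5·[(-1.25) + (-1) + (-1) + (-1.25)] = -2.25.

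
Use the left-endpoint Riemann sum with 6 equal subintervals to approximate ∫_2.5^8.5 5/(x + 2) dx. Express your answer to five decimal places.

Δx = (8.5 − 2.5)/6 = 1.
Left endpoints: 2.5, 3.5, 4.5, 5.5, 6.5, 7.5.
f(2.5) = 10/9, f(3.5) = 10/11, f(4.5) = 10/13, f(5.5) = 2/3, f(6.5) = 10/17, f(7.5) = 10/19.
Sum = Δx · [f(2.5) + f(3.5) + f(4.5) + ...].
Sum ≈ 4.57065.

4.57065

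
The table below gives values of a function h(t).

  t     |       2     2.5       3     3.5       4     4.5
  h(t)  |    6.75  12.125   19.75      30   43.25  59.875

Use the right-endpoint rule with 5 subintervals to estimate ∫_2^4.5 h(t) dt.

82.5

Δt = 0.5.
Sum = 0.5·[12.125 + 19.75 + 30 + 43.25 + 59.875] = 82.5.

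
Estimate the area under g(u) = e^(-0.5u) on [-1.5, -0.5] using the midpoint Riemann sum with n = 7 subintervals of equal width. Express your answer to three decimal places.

1.666

Δu = (-0.5 − (-1.5))/7 = 1/7.
Midpoints: -10/7, -9/7, -8/7, -1, -6/7, -5/7, -4/7.
g(-10/7) ≈ 2.043, g(-9/7) ≈ 1.902, g(-8/7) ≈ 1.771, g(-1) ≈ 1.649, g(-6/7) ≈ 1.535, g(-5/7) ≈ 1.429, g(-4/7) ≈ 1.331.
Sum = Δu · [g(-10/7) + g(-9/7) + g(-8/7) + ...].
Sum ≈ 1.666.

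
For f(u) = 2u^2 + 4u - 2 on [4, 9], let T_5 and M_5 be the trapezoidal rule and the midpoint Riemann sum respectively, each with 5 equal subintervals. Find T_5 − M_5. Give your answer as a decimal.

2.5

T_5 = 565.
M_5 = 562.5.
T_5 − M_5 = 2.5.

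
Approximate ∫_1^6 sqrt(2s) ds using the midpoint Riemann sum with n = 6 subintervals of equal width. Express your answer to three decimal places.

12.925

Δs = (6 − 1)/6 = 5/6.
Midpoints: 17/12, 2.25, 37/12, 47/12, 4.75, 67/12.
f(17/12) ≈ 1.683, f(2.25) ≈ 2.121, f(37/12) ≈ 2.483, f(47/12) ≈ 2.799, f(4.75) ≈ 3.082, f(67/12) ≈ 3.342.
Sum = Δs · [f(17/12) + f(2.25) + f(37/12) + ...].
Sum ≈ 12.925.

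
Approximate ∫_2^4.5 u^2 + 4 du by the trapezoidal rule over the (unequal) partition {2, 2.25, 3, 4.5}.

Subinterval widths: 0.25, 0.75, 1.5.
f(2) = 8, f(2.25) = 9.0625, f(3) = 13, f(4.5) = 24.25.
On each subinterval the trapezoid contributes (Δu_i/2)·[f(u_{i-1}) + f(u_i)].
Sum = 38.34375.

38.34375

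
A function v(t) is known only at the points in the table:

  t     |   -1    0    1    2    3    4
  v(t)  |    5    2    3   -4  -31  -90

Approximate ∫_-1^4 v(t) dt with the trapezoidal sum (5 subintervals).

-72.5

Δt = 1.
T_5 = (1/2)·[5 + 2·2 + 2·3 + 2·(-4) + 2·(-31) + (-90)] = -72.5.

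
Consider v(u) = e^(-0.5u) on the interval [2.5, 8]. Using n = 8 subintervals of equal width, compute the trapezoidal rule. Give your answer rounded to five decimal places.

Δu = (8 − 2.5)/8 = 0.6875.
v(2.5) ≈ 0.28650, v(3.1875) ≈ 0.20316, v(3.875) ≈ 0.14406, v(4.5625) ≈ 0.10216, v(5.25) ≈ 0.07244, v(5.9375) ≈ 0.05137, v(6.625) ≈ 0.03642, v(7.3125) ≈ 0.02583, v(8) ≈ 0.01832.
T_8 = (Δu/2)·[v(u_0) + 2v(u_1) + ... + 2v(u_{7}) + v(u_8)].
Sum ≈ 0.54165.

0.54165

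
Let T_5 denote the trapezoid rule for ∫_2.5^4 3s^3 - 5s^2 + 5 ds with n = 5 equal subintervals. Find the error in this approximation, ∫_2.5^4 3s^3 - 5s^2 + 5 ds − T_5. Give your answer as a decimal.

-0.545625

Exact integral: ∫_2.5^4 f(s) ds = 89.578125.
T_5 = 90.12375.
Error = 89.578125 − 90.12375 = -0.545625.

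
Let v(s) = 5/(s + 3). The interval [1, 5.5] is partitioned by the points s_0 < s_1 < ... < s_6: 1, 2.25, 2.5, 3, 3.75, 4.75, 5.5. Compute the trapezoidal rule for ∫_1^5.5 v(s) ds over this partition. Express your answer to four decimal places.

Subinterval widths: 1.25, 0.25, 0.5, 0.75, 1, 0.75.
v(1) = 1.25, v(2.25) = 20/21, v(2.5) = 10/11, v(3) = 5/6, v(3.75) = 20/27, v(4.75) = 20/31, v(5.5) = 10/17.
On each subinterval the trapezoid contributes (Δs_i/2)·[v(s_{i-1}) + v(s_i)].
Sum ≈ 3.7905.

3.7905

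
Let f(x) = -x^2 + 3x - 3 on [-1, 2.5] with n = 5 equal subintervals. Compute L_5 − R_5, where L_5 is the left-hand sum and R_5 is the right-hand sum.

-3.675

L_5 = -10.29.
R_5 = -6.615.
L_5 − R_5 = -3.675.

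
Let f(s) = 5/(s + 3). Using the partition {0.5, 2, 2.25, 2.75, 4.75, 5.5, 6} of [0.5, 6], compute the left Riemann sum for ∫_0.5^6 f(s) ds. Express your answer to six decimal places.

Subinterval widths: 1.5, 0.25, 0.5, 2, 0.75, 0.5.
Left endpoints: 0.5, 2, 2.25, 2.75, 4.75, 5.5.
f(0.5) = 10/7, f(2) = 1, f(2.25) = 20/21, f(2.75) = 20/23, f(4.75) = 20/31, f(5.5) = 10/17.
Sum = Σ Δs_i · f(s_i).
Sum ≈ 5.386167.

5.386167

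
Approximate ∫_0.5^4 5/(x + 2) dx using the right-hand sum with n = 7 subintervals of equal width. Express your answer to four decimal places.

4.0994

Δx = (4 − 0.5)/7 = 0.5.
Right endpoints: 1, 1.5, 2, 2.5, 3, 3.5, 4.
f(1) = 5/3, f(1.5) = 10/7, f(2) = 1.25, f(2.5) = 10/9, f(3) = 1, f(3.5) = 10/11, f(4) = 5/6.
Sum = Δx · [f(1) + f(1.5) + f(2) + ...].
Sum ≈ 4.0994.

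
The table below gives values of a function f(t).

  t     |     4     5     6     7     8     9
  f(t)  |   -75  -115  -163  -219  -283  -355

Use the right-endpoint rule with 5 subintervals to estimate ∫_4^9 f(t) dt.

-1135

Δt = 1.
Sum = 1·[(-115) + (-163) + (-219) + (-283) + (-355)] = -1135.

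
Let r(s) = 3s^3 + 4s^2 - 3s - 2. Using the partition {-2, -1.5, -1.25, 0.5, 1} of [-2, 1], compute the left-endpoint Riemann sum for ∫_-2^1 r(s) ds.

1.02734375

Subinterval widths: 0.5, 0.25, 1.75, 0.5.
Left endpoints: -2, -1.5, -1.25, 0.5.
r(-2) = -4, r(-1.5) = 1.375, r(-1.25) = 2.140625, r(0.5) = -2.125.
Sum = Σ Δs_i · r(s_i).
Sum = 1.02734375.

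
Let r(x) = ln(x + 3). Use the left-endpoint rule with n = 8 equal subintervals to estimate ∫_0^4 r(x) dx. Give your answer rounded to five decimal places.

Δx = (4 − 0)/8 = 0.5.
Left endpoints: 0, 0.5, 1, 1.5, 2, 2.5, 3, 3.5.
r(0) ≈ 1.09861, r(0.5) ≈ 1.25276, r(1) ≈ 1.38629, r(1.5) ≈ 1.50408, r(2) ≈ 1.60944, r(2.5) ≈ 1.70475, r(3) ≈ 1.79176, r(3.5) ≈ 1.87180.
Sum = Δx · [r(0) + r(0.5) + r(1) + ...].
Sum ≈ 6.10975.

6.10975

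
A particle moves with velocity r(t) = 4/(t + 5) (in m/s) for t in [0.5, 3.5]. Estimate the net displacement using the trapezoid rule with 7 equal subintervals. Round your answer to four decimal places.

Δt = (3.5 − 0.5)/7 = 3/7.
r(0.5) = 8/11, r(13/14) = 56/83, r(19/14) = 56/89, r(25/14) = 56/95, r(31/14) = 56/101, r(37/14) = 56/107, r(43/14) = 56/113, r(3.5) = 8/17.
T_7 = (Δt/2)·[r(t_0) + 2r(t_1) + ... + 2r(t_{6}) + r(t_7)].
Sum ≈ 1.7424.

1.7424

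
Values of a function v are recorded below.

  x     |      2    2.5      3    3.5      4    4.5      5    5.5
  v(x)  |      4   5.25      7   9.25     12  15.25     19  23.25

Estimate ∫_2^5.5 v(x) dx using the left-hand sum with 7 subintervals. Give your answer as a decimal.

35.875

Δx = 0.5.
Sum = 0.5·[4 + 5.25 + 7 + 9.25 + 12 + 15.25 + 19] = 35.875.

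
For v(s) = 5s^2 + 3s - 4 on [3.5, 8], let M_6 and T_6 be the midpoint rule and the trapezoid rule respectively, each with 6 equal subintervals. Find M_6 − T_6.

-3.1640625

M_6 = 840.4453125.
T_6 = 843.609375.
M_6 − T_6 = -3.1640625.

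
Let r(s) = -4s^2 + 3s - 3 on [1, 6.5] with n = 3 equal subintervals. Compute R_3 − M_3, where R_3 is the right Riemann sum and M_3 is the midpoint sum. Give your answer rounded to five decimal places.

-154.61111

R_3 ≈ -467.9074074.
M_3 ≈ -313.2962963.
R_3 − M_3 ≈ -154.61111.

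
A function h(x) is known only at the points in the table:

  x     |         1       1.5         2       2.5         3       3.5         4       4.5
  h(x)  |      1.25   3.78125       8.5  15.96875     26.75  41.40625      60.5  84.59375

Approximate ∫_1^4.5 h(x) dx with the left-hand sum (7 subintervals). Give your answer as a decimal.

79.078125

Δx = 0.5.
Sum = 0.5·[1.25 + 3.78125 + 8.5 + 15.96875 + 26.75 + 41.40625 + 60.5] = 79.078125.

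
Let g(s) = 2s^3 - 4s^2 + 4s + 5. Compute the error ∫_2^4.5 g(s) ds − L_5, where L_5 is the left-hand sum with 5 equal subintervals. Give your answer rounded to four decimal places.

Exact integral: ∫_2^4.5 g(s) ds ≈ 131.197917.
L_5 = 105.
Error ≈ 131.197917 − 105 ≈ 26.1979.

26.1979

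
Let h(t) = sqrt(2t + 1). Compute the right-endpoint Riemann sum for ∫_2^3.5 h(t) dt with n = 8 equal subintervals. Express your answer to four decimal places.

Δt = (3.5 − 2)/8 = 0.1875.
Right endpoints: 2.1875, 2.375, 2.5625, 2.75, 2.9375, 3.125, 3.3125, 3.5.
h(2.1875) ≈ 2.3184, h(2.375) ≈ 2.3979, h(2.5625) ≈ 2.4749, h(2.75) ≈ 2.5495, h(2.9375) ≈ 2.6220, h(3.125) ≈ 2.6926, h(3.3125) ≈ 2.7613, h(3.5) ≈ 2.8284.
Sum = Δt · [h(2.1875) + h(2.375) + h(2.5625) + ...].
Sum ≈ 3.8710.

3.8710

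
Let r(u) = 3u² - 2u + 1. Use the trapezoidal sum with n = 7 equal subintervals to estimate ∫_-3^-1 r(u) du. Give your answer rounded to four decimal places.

Δu = (-1 − (-3))/7 = 2/7.
r(-3) = 34, r(-19/7) = 1398/49, r(-17/7) = 1154/49, r(-15/7) = 934/49, r(-13/7) = 738/49, r(-11/7) = 566/49, r(-9/7) = 418/49, r(-1) = 6.
T_7 = (Δu/2)·[r(u_0) + 2r(u_1) + ... + 2r(u_{6}) + r(u_7)].
Sum ≈ 36.0816.

36.0816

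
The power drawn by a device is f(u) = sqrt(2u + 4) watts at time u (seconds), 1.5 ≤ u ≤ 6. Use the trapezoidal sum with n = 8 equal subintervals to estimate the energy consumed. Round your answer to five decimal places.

15.15654

Δu = (6 − 1.5)/8 = 0.5625.
f(1.5) ≈ 2.64575, f(2.0625) ≈ 2.85044, f(2.625) ≈ 3.04138, f(3.1875) ≈ 3.22102, f(3.75) ≈ 3.39116, f(4.3125) ≈ 3.55317, f(4.875) ≈ 3.70810, f(5.4375) ≈ 3.85681, f(6) ≈ 4.00000.
T_8 = (Δu/2)·[f(u_0) + 2f(u_1) + ... + 2f(u_{7}) + f(u_8)].
Sum ≈ 15.15654.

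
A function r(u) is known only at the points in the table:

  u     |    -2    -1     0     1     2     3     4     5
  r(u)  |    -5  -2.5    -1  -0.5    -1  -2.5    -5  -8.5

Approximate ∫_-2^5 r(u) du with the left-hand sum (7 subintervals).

Δu = 1.
Sum = 1·[(-5) + (-2.5) + (-1) + (-0.5) + (-1) + (-2.5) + (-5)] = -17.5.

-17.5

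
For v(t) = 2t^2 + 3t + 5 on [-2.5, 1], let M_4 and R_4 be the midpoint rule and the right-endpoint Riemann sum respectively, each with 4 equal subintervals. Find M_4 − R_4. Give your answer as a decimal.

-1.33984375

M_4 = 20.26171875.
R_4 = 21.6015625.
M_4 − R_4 = -1.33984375.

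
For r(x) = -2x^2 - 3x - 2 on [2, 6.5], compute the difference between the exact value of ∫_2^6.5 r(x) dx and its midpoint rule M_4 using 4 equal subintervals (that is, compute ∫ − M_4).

-0.94921875

Exact integral: ∫_2^6.5 r(x) dx = -244.125.
M_4 = -243.17578125.
Error = -244.125 − (-243.17578125) = -0.94921875.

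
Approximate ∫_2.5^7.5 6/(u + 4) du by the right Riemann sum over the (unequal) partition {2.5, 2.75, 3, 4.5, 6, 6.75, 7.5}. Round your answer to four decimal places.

Subinterval widths: 0.25, 0.25, 1.5, 1.5, 0.75, 0.75.
Right endpoints: 2.75, 3, 4.5, 6, 6.75, 7.5.
f(2.75) = 8/9, f(3) = 6/7, f(4.5) = 12/17, f(6) = 0.6, f(6.75) = 24/43, f(7.5) = 12/23.
Sum = Σ Δu_i · f(u_i).
Sum ≈ 3.2052.

3.2052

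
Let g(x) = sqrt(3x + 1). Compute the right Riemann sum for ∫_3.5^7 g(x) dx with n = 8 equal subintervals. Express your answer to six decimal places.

14.546869

Δx = (7 − 3.5)/8 = 0.4375.
Right endpoints: 3.9375, 4.375, 4.8125, 5.25, 5.6875, 6.125, 6.5625, 7.
g(3.9375) ≈ 3.579455, g(4.375) ≈ 3.758324, g(4.8125) ≈ 3.929058, g(5.25) ≈ 4.092676, g(5.6875) ≈ 4.250000, g(6.125) ≈ 4.401704, g(6.5625) ≈ 4.548351, g(7) ≈ 4.690416.
Sum = Δx · [g(3.9375) + g(4.375) + g(4.8125) + ...].
Sum ≈ 14.546869.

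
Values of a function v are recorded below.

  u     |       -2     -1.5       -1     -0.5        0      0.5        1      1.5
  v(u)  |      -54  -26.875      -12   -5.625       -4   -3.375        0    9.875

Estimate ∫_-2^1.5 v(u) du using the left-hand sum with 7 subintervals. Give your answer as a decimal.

Δu = 0.5.
Sum = 0.5·[(-54) + (-26.875) + (-12) + (-5.625) + (-4) + (-3.375) + 0] = -52.9375.

-52.9375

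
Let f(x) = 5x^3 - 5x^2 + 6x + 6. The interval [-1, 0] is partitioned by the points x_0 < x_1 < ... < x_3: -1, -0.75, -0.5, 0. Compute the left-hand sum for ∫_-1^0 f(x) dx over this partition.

Subinterval widths: 0.25, 0.25, 0.5.
Left endpoints: -1, -0.75, -0.5.
f(-1) = -10, f(-0.75) = -3.421875, f(-0.5) = 1.125.
Sum = Σ Δx_i · f(x_i).
Sum = -2.79296875.

-2.79296875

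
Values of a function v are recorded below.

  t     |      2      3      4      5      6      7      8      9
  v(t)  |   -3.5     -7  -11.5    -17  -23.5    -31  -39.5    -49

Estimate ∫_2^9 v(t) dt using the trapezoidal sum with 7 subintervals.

Δt = 1.
T_7 = (1/2)·[(-3.5) + 2·(-7) + 2·(-11.5) + 2·(-17) + 2·(-23.5) + 2·(-31) + 2·(-39.5) + (-49)] = -155.75.

-155.75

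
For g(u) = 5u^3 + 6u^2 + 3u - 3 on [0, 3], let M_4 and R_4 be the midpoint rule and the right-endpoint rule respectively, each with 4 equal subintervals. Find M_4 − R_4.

M_4 = 155.7421875.
R_4 = 242.015625.
M_4 − R_4 = -86.2734375.

-86.2734375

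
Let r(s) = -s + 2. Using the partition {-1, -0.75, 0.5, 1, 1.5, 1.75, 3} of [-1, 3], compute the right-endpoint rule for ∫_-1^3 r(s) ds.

2.125

Subinterval widths: 0.25, 1.25, 0.5, 0.5, 0.25, 1.25.
Right endpoints: -0.75, 0.5, 1, 1.5, 1.75, 3.
r(-0.75) = 2.75, r(0.5) = 1.5, r(1) = 1, r(1.5) = 0.5, r(1.75) = 0.25, r(3) = -1.
Sum = Σ Δs_i · r(s_i).
Sum = 2.125.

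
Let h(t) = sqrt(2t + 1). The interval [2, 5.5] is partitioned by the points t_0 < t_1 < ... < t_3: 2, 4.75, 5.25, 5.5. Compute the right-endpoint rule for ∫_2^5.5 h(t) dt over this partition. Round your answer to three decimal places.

11.473

Subinterval widths: 2.75, 0.5, 0.25.
Right endpoints: 4.75, 5.25, 5.5.
h(4.75) ≈ 3.240, h(5.25) ≈ 3.391, h(5.5) ≈ 3.464.
Sum = Σ Δt_i · h(t_i).
Sum ≈ 11.473.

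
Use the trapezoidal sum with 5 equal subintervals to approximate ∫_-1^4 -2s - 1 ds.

-20

Δs = (4 − (-1))/5 = 1.
f(-1) = 1, f(0) = -1, f(1) = -3, f(2) = -5, f(3) = -7, f(4) = -9.
T_5 = (Δs/2)·[f(s_0) + 2f(s_1) + ... + 2f(s_{4}) + f(s_5)].
Sum = -20.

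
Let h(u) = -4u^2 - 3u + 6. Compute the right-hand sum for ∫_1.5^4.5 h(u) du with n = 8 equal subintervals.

-141.46875

Δu = (4.5 − 1.5)/8 = 0.375.
Right endpoints: 1.875, 2.25, 2.625, 3, 3.375, 3.75, 4.125, 4.5.
h(1.875) = -13.6875, h(2.25) = -21, h(2.625) = -29.4375, h(3) = -39, h(3.375) = -49.6875, h(3.75) = -61.5, h(4.125) = -74.4375, h(4.5) = -88.5.
Sum = Δu · [h(1.875) + h(2.25) + h(2.625) + ...].
Sum = -141.46875.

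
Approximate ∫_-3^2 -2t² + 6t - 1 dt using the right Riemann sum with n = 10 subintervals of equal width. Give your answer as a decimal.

Δt = (2 − (-3))/10 = 0.5.
Right endpoints: -2.5, -2, -1.5, -1, -0.5, 0, 0.5, 1, 1.5, 2.
f(-2.5) = -28.5, f(-2) = -21, f(-1.5) = -14.5, f(-1) = -9, f(-0.5) = -4.5, f(0) = -1, f(0.5) = 1.5, f(1) = 3, f(1.5) = 3.5, f(2) = 3.
Sum = Δt · [f(-2.5) + f(-2) + f(-1.5) + ...].
Sum = -33.75.

-33.75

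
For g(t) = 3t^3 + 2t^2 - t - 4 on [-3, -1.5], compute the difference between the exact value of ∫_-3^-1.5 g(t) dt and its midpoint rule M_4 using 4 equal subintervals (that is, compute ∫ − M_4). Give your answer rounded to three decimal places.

Exact integral: ∫_-3^-1.5 g(t) dt = -43.828125.
M_4 ≈ -43.50732.
Error ≈ -43.828125 − (-43.50732) ≈ -0.321.

-0.321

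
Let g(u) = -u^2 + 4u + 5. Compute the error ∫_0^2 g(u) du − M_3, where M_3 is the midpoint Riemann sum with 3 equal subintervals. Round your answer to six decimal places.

Exact integral: ∫_0^2 g(u) du ≈ 15.33333333.
M_3 ≈ 15.40740741.
Error ≈ 15.33333333 − 15.40740741 ≈ -0.074074.

-0.074074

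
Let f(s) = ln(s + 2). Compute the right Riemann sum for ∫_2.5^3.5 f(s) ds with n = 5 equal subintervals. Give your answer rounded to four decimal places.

Δs = (3.5 − 2.5)/5 = 0.2.
Right endpoints: 2.7, 2.9, 3.1, 3.3, 3.5.
f(2.7) ≈ 1.5476, f(2.9) ≈ 1.5892, f(3.1) ≈ 1.6292, f(3.3) ≈ 1.6677, f(3.5) ≈ 1.7047.
Sum = Δs · [f(2.7) + f(2.9) + f(3.1) + f(3.3) + f(3.5)].
Sum ≈ 1.6277.

1.6277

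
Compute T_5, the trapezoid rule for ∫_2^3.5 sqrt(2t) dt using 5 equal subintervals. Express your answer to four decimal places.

Δt = (3.5 − 2)/5 = 0.3.
f(2) ≈ 2.0000, f(2.3) ≈ 2.1448, f(2.6) ≈ 2.2804, f(2.9) ≈ 2.4083, f(3.2) ≈ 2.5298, f(3.5) ≈ 2.6458.
T_5 = (Δt/2)·[f(t_0) + 2f(t_1) + ... + 2f(t_{4}) + f(t_5)].
Sum ≈ 3.5058.

3.5058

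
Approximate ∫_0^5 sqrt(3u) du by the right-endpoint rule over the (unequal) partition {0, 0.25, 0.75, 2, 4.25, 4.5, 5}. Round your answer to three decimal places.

Subinterval widths: 0.25, 0.5, 1.25, 2.25, 0.25, 0.5.
Right endpoints: 0.25, 0.75, 2, 4.25, 4.5, 5.
f(0.25) ≈ 0.866, f(0.75) ≈ 1.500, f(2) ≈ 2.449, f(4.25) ≈ 3.571, f(4.5) ≈ 3.674, f(5) ≈ 3.873.
Sum = Σ Δu_i · f(u_i).
Sum ≈ 14.918.

14.918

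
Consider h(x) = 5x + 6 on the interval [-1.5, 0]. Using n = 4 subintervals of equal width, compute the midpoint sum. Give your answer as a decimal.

3.375

Δx = (0 − (-1.5))/4 = 0.375.
Midpoints: -1.3125, -0.9375, -0.5625, -0.1875.
h(-1.3125) = -0.5625, h(-0.9375) = 1.3125, h(-0.5625) = 3.1875, h(-0.1875) = 5.0625.
Sum = Δx · [h(-1.3125) + h(-0.9375) + h(-0.5625) + h(-0.1875)].
Sum = 3.375.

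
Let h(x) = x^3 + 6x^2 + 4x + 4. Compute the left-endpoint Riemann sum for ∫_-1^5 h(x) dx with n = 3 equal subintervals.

234

Δx = (5 − (-1))/3 = 2.
Left endpoints: -1, 1, 3.
h(-1) = 5, h(1) = 15, h(3) = 97.
Sum = Δx · [h(-1) + h(1) + h(3)].
Sum = 234.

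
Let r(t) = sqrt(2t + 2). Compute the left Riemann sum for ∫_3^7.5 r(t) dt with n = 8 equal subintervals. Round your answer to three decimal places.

15.455

Δt = (7.5 − 3)/8 = 0.5625.
Left endpoints: 3, 3.5625, 4.125, 4.6875, 5.25, 5.8125, 6.375, 6.9375.
r(3) ≈ 2.828, r(3.5625) ≈ 3.021, r(4.125) ≈ 3.202, r(4.6875) ≈ 3.373, r(5.25) ≈ 3.536, r(5.8125) ≈ 3.691, r(6.375) ≈ 3.841, r(6.9375) ≈ 3.984.
Sum = Δt · [r(3) + r(3.5625) + r(4.125) + ...].
Sum ≈ 15.455.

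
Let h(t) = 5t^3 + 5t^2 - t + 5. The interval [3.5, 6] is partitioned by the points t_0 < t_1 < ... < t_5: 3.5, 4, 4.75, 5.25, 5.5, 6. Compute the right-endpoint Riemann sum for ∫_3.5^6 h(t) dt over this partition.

Subinterval widths: 0.5, 0.75, 0.5, 0.25, 0.5.
Right endpoints: 4, 4.75, 5.25, 5.5, 6.
h(4) = 401, h(4.75) = 648.921875, h(5.25) = 861.078125, h(5.5) = 982.625, h(6) = 1259.
Sum = Σ Δt_i · h(t_i).
Sum = 1992.88671875.

1992.88671875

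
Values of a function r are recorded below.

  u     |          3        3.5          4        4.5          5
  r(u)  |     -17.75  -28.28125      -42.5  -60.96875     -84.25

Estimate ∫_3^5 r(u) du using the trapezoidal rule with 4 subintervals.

-91.375

Δu = 0.5.
T_4 = (0.5/2)·[(-17.75) + 2·(-28.28125) + 2·(-42.5) + 2·(-60.96875) + (-84.25)] = -91.375.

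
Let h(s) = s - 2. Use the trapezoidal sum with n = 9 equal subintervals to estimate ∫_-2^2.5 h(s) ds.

Δs = (2.5 − (-2))/9 = 0.5.
h(-2) = -4, h(-1.5) = -3.5, h(-1) = -3, h(-0.5) = -2.5, h(0) = -2, h(0.5) = -1.5, h(1) = -1, h(1.5) = -0.5, h(2) = 0, h(2.5) = 0.5.
T_9 = (Δs/2)·[h(s_0) + 2h(s_1) + ... + 2h(s_{8}) + h(s_9)].
Sum = -7.875.

-7.875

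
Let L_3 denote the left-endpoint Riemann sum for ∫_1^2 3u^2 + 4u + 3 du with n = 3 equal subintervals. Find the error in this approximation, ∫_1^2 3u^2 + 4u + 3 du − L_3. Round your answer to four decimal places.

Exact integral: ∫_1^2 f(u) du = 16.
L_3 ≈ 13.888889.
Error ≈ 16 − 13.888889 ≈ 2.1111.

2.1111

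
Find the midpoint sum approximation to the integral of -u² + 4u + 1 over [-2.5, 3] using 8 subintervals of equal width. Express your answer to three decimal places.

-2.992

Δu = (3 − (-2.5))/8 = 0.6875.
Midpoints: -2.15625, -1.46875, -0.78125, -0.09375, 0.59375, 1.28125, 1.96875, 2.65625.
f(-2.15625) = -12569/1024, f(-1.46875) = -7201/1024, f(-0.78125) = -2801/1024, f(-0.09375) = 631/1024, f(0.59375) = 3095/1024, f(1.28125) = 4591/1024, f(1.96875) = 5119/1024, f(2.65625) = 4679/1024.
Sum = Δu · [f(-2.15625) + f(-1.46875) + f(-0.78125) + ...].
Sum ≈ -2.992.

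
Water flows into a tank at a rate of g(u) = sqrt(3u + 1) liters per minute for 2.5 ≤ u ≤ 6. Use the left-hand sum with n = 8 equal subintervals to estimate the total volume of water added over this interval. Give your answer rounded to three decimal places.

Δu = (6 − 2.5)/8 = 0.4375.
Left endpoints: 2.5, 2.9375, 3.375, 3.8125, 4.25, 4.6875, 5.125, 5.5625.
g(2.5) ≈ 2.915, g(2.9375) ≈ 3.132, g(3.375) ≈ 3.335, g(3.8125) ≈ 3.527, g(4.25) ≈ 3.708, g(4.6875) ≈ 3.881, g(5.125) ≈ 4.047, g(5.5625) ≈ 4.206.
Sum = Δu · [g(2.5) + g(2.9375) + g(3.375) + ...].
Sum ≈ 12.579.

12.579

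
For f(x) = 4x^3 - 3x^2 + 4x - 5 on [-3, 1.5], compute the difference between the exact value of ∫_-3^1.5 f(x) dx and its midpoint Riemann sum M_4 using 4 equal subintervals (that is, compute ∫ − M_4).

Exact integral: ∫_-3^1.5 f(x) dx = -142.3125.
M_4 = -136.6171875.
Error = -142.3125 − (-136.6171875) = -5.6953125.

-5.6953125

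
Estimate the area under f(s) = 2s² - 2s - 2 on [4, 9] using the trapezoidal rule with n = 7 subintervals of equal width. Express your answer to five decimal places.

369.18367

Δs = (9 − 4)/7 = 5/7.
f(4) = 22, f(33/7) = 1618/49, f(38/7) = 2258/49, f(43/7) = 2998/49, f(48/7) = 3838/49, f(53/7) = 4778/49, f(58/7) = 5818/49, f(9) = 142.
T_7 = (Δs/2)·[f(s_0) + 2f(s_1) + ... + 2f(s_{6}) + f(s_7)].
Sum ≈ 369.18367.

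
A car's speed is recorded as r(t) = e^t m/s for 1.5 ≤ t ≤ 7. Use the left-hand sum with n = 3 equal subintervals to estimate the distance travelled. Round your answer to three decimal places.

Δt = (7 − 1.5)/3 = 11/6.
Left endpoints: 1.5, 10/3, 31/6.
r(1.5) ≈ 4.482, r(10/3) ≈ 28.032, r(31/6) ≈ 175.329.
Sum = Δt · [r(1.5) + r(10/3) + r(31/6)].
Sum ≈ 381.045.

381.045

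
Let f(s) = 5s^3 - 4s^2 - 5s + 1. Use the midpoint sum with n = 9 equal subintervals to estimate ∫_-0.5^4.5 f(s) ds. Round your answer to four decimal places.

342.4897

Δs = (4.5 − (-0.5))/9 = 5/9.
Midpoints: -2/9, 1/3, 8/9, 13/9, 2, 23/9, 28/9, 11/3, 38/9.
f(-2/9) = 1355/729, f(1/3) = -25/27, f(8/9) = -2255/729, f(13/9) = 365/729, f(2) = 15, f(23/9) = 33205/729, f(28/9) = 70925/729, f(11/3) = 4735/27, f(38/9) = 207715/729.
Sum = Δs · [f(-2/9) + f(1/3) + f(8/9) + ...].
Sum ≈ 342.4897.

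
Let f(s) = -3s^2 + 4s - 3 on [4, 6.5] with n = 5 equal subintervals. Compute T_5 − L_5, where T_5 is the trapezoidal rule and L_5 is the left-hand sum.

-17.1875

T_5 = -165.9375.
L_5 = -148.75.
T_5 − L_5 = -17.1875.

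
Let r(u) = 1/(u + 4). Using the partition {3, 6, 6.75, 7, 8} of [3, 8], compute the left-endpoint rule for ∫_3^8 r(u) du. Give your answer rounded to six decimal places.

Subinterval widths: 3, 0.75, 0.25, 1.
Left endpoints: 3, 6, 6.75, 7.
r(3) = 1/7, r(6) = 0.1, r(6.75) = 4/43, r(7) = 1/11.
Sum = Σ Δu_i · r(u_i).
Sum ≈ 0.617736.

0.617736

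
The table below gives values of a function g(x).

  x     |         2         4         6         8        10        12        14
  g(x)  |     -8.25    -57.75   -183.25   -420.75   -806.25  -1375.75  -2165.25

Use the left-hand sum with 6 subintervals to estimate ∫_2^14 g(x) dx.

-5704

Δx = 2.
Sum = 2·[(-8.25) + (-57.75) + (-183.25) + (-420.75) + (-806.25) + (-1375.75)] = -5704.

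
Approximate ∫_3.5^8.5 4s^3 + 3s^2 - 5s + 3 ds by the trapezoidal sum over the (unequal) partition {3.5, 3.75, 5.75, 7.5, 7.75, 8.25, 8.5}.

Subinterval widths: 0.25, 2, 1.75, 0.25, 0.5, 0.25.
f(3.5) = 193.75, f(3.75) = 237.375, f(5.75) = 833.875, f(7.5) = 1821.75, f(7.75) = 2006.375, f(8.25) = 2412, f(8.5) = 2633.75.
On each subinterval the trapezoid contributes (Δs_i/2)·[f(s_{i-1}) + f(s_i)].
Sum = 5662.640625.

5662.640625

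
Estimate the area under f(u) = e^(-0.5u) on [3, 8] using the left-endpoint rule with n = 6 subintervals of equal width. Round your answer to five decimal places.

Δu = (8 − 3)/6 = 5/6.
Left endpoints: 3, 23/6, 14/3, 5.5, 19/3, 43/6.
f(3) ≈ 0.22313, f(23/6) ≈ 0.14710, f(14/3) ≈ 0.09697, f(5.5) ≈ 0.06393, f(19/3) ≈ 0.04214, f(43/6) ≈ 0.02778.
Sum = Δu · [f(3) + f(23/6) + f(14/3) + ...].
Sum ≈ 0.50088.

0.50088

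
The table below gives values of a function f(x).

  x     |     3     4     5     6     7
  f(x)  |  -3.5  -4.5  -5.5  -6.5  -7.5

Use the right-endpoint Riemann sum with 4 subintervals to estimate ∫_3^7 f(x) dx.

-24

Δx = 1.
Sum = 1·[(-4.5) + (-5.5) + (-6.5) + (-7.5)] = -24.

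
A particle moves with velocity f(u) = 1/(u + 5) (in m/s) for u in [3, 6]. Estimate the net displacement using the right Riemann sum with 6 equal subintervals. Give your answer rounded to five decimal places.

Δu = (6 − 3)/6 = 0.5.
Right endpoints: 3.5, 4, 4.5, 5, 5.5, 6.
f(3.5) = 2/17, f(4) = 1/9, f(4.5) = 2/19, f(5) = 0.1, f(5.5) = 2/21, f(6) = 1/11.
Sum = Δu · [f(3.5) + f(4) + f(4.5) + ...].
Sum ≈ 0.31008.

0.31008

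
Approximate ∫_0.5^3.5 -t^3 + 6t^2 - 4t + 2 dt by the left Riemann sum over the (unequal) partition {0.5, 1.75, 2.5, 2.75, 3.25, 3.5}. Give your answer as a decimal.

Subinterval widths: 1.25, 0.75, 0.25, 0.5, 0.25.
Left endpoints: 0.5, 1.75, 2.5, 2.75, 3.25.
f(0.5) = 1.375, f(1.75) = 8.015625, f(2.5) = 13.875, f(2.75) = 15.578125, f(3.25) = 18.046875.
Sum = Σ Δt_i · f(t_i).
Sum = 23.5.

23.5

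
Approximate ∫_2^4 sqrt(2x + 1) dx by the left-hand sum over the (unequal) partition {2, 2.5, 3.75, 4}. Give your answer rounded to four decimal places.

4.9088

Subinterval widths: 0.5, 1.25, 0.25.
Left endpoints: 2, 2.5, 3.75.
f(2) ≈ 2.2361, f(2.5) ≈ 2.4495, f(3.75) ≈ 2.9155.
Sum = Σ Δx_i · f(x_i).
Sum ≈ 4.9088.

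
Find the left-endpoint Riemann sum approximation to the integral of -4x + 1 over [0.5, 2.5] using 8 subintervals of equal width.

Δx = (2.5 − 0.5)/8 = 0.25.
Left endpoints: 0.5, 0.75, 1, 1.25, 1.5, 1.75, 2, 2.25.
f(0.5) = -1, f(0.75) = -2, f(1) = -3, f(1.25) = -4, f(1.5) = -5, f(1.75) = -6, f(2) = -7, f(2.25) = -8.
Sum = Δx · [f(0.5) + f(0.75) + f(1) + ...].
Sum = -9.

-9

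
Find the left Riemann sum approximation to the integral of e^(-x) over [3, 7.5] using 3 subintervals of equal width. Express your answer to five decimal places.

Δx = (7.5 − 3)/3 = 1.5.
Left endpoints: 3, 4.5, 6.
f(3) ≈ 0.04979, f(4.5) ≈ 0.01111, f(6) ≈ 0.00248.
Sum = Δx · [f(3) + f(4.5) + f(6)].
Sum ≈ 0.09506.

0.09506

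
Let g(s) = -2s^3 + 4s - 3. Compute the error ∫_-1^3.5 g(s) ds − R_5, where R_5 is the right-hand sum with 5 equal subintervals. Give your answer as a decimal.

Exact integral: ∫_-1^3.5 g(s) ds = -65.53125.
R_5 = -101.475.
Error = -65.53125 − (-101.475) = 35.94375.

35.94375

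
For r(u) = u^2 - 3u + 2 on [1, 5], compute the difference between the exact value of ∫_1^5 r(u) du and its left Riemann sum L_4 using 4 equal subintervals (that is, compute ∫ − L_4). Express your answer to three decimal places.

5.333

Exact integral: ∫_1^5 r(u) du ≈ 13.33333.
L_4 = 8.
Error ≈ 13.33333 − 8 ≈ 5.333.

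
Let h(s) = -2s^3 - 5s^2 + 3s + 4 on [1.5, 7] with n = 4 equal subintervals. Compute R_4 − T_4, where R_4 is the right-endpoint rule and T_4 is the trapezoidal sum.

-616.34375

R_4 ≈ -2341.087891.
T_4 ≈ -1724.744141.
R_4 − T_4 = -616.34375.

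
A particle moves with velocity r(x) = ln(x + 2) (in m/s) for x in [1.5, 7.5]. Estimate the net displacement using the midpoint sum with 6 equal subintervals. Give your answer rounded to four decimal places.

Δx = (7.5 − 1.5)/6 = 1.
Midpoints: 2, 3, 4, 5, 6, 7.
r(2) ≈ 1.3863, r(3) ≈ 1.6094, r(4) ≈ 1.7918, r(5) ≈ 1.9459, r(6) ≈ 2.0794, r(7) ≈ 2.1972.
Sum = Δx · [r(2) + r(3) + r(4) + ...].
Sum ≈ 11.0101.

11.0101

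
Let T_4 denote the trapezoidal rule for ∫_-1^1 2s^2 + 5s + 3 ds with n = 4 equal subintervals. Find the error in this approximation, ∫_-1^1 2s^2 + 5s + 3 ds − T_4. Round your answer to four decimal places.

-0.1667

Exact integral: ∫_-1^1 f(s) ds ≈ 7.333333.
T_4 = 7.5.
Error ≈ 7.333333 − 7.5 ≈ -0.1667.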